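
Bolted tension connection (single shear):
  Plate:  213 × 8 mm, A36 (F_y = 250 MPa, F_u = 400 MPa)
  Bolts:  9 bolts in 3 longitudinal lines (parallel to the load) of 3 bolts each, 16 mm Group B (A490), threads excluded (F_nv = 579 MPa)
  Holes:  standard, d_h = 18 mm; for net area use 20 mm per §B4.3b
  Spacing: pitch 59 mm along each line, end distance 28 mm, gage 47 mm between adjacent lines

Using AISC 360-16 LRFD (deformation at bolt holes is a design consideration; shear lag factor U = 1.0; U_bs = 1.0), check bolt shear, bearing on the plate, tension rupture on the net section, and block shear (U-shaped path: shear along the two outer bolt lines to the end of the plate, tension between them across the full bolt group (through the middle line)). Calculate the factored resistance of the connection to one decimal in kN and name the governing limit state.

367.2 kN (net-section rupture governs)

Bolt shear: A_b = π(16)²/4 = 201.06 mm². φR_n = 0.75 × 579 × 201.06 × 9 × 1 = 785.8 kN.
Bearing (8 mm plate, F_u = 400 MPa): end bolts L_c = 28 − 18/2 = 19, R_n = min(1.2×19×8×400, 2.4×16×8×400) = 72.96 kN/bolt; interior L_c = 59 − 18 = 41, R_n = 122.88 kN/bolt. φR_n = 0.75 × (3×72.96 + 6×122.88) = 717.1 kN.
Tension rupture (net): A_n = (213 − 3×20)×8 = 1224 mm² (U = 1.0, A_e = A_n). φR_n = 0.75 × 400 × 1224 = 367.2 kN.
Block shear: shear path 2×[28+2×59] = 2×146 mm, A_gv = 2336, A_nv = 2×(146 − 2.5×20)×8 = 1536 mm²; tension across gage: (94 − 2×20)×8 = 432 mm². R_n = min(0.6×400×1536, 0.6×250×2336) + 1.0×400×432 = min(368.64, 350.4) + 172.8 = 523.2 kN. φR_n = 0.75 × 523.2 = 392.4 kN.
Governing: min(785.8, 717.1, 367.2, 392.4) = 367.2 kN → net-section rupture.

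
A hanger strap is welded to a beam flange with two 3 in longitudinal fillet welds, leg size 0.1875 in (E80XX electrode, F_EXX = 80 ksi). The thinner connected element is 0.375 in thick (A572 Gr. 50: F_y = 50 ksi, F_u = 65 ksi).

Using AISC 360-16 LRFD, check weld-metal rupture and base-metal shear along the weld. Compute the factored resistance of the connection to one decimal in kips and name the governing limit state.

Weld metal: throat = 0.707×0.1875 = 0.13256 in, L = 2×3 = 6 in. φR_n = 0.75 × 0.6 × 80 × 0.13256 × 6 = 28.6 kips.
Base metal shear (0.375 in plate): yield φR_n = 1.0×0.6×50×0.375×6 = 67.5 kips; rupture φR_n = 0.75×0.6×65×0.375×6 = 65.8 kips; take 65.8 kips (rupture).
Governing: min(28.6, 65.8) = 28.6 kips → weld metal.

28.6 kips (weld metal governs)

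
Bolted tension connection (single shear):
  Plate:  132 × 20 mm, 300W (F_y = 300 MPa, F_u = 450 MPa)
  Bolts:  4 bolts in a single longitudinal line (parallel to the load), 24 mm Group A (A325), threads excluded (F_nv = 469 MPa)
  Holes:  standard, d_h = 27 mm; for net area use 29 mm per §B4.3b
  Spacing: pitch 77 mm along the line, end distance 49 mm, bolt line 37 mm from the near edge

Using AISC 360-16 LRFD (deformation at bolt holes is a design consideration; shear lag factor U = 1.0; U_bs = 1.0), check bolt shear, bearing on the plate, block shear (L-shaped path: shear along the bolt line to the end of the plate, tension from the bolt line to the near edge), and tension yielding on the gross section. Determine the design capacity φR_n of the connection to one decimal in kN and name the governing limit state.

Bolt shear: A_b = π(24)²/4 = 452.39 mm². φR_n = 0.75 × 469 × 452.39 × 4 × 1 = 636.5 kN.
Bearing (20 mm plate, F_u = 450 MPa): end bolts L_c = 49 − 27/2 = 35.5, R_n = min(1.2×35.5×20×450, 2.4×24×20×450) = 383.4 kN/bolt; interior L_c = 77 − 27 = 50, R_n = 518.4 kN/bolt. φR_n = 0.75 × (1×383.4 + 3×518.4) = 1454.0 kN.
Block shear: shear path 1×[49+3×77] = 1×280 mm, A_gv = 5600, A_nv = 1×(280 − 3.5×29)×20 = 3570 mm²; tension to near edge: (37 − 0.5×29)×20 = 450 mm². R_n = min(0.6×450×3570, 0.6×300×5600) + 1.0×450×450 = min(963.9, 1008) + 202.5 = 1166.4 kN. φR_n = 0.75 × 1166.4 = 874.8 kN.
Tension yield (gross): A_g = 132×20 = 2640 mm². φR_n = 0.90 × 300 × 2640 = 712.8 kN.
Governing: min(636.5, 1454.0, 874.8, 712.8) = 636.5 kN → bolt shear.

636.5 kN (bolt shear governs)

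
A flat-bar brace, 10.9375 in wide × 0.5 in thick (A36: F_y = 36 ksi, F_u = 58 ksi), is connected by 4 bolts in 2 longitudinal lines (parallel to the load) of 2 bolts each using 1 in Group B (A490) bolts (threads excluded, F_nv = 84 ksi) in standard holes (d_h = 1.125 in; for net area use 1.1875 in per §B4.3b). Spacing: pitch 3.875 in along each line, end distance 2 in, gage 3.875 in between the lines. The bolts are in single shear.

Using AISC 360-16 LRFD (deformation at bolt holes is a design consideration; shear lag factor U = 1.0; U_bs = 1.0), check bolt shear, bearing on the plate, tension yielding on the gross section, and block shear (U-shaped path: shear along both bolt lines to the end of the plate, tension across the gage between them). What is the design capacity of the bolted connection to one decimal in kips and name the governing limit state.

153.6 kips (block shear governs)

Bolt shear: A_b = π(1)²/4 = 0.7854 in². φR_n = 0.75 × 84 × 0.7854 × 4 × 1 = 197.9 kips.
Bearing (0.5 in plate, F_u = 58 ksi): end bolts L_c = 2 − 1.125/2 = 1.4375, R_n = min(1.2×1.4375×0.5×58, 2.4×1×0.5×58) = 50.025 kips/bolt; interior L_c = 3.875 − 1.125 = 2.75, R_n = 69.6 kips/bolt. φR_n = 0.75 × (2×50.025 + 2×69.6) = 179.4 kips.
Tension yield (gross): A_g = 10.9375×0.5 = 5.4688 in². φR_n = 0.90 × 36 × 5.4688 = 177.2 kips.
Block shear: shear path 2×[2+1×3.875] = 2×5.875 in, A_gv = 5.875, A_nv = 2×(5.875 − 1.5×1.1875)×0.5 = 4.0938 in²; tension across gage: (3.875 − 1×1.1875)×0.5 = 1.3438 in². R_n = min(0.6×58×4.0938, 0.6×36×5.875) + 1.0×58×1.3438 = min(142.46, 126.9) + 77.94 = 204.84 kips. φR_n = 0.75 × 204.84 = 153.6 kips.
Governing: min(197.9, 179.4, 177.2, 153.6) = 153.6 kips → block shear.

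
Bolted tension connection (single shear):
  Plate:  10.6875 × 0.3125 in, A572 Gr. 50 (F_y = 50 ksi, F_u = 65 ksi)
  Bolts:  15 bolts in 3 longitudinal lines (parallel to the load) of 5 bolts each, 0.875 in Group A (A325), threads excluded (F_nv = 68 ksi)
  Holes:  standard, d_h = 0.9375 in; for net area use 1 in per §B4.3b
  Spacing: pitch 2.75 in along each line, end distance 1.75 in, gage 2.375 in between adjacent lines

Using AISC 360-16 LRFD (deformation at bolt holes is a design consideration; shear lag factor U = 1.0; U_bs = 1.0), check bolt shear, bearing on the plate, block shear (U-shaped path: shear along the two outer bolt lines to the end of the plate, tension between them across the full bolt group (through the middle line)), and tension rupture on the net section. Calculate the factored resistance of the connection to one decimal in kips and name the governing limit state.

Bolt shear: A_b = π(0.875)²/4 = 0.60132 in². φR_n = 0.75 × 68 × 0.60132 × 15 × 1 = 460.0 kips.
Bearing (0.3125 in plate, F_u = 65 ksi): end bolts L_c = 1.75 − 0.9375/2 = 1.28125, R_n = min(1.2×1.28125×0.3125×65, 2.4×0.875×0.3125×65) = 31.23 kips/bolt; interior L_c = 2.75 − 0.9375 = 1.8125, R_n = 42.656 kips/bolt. φR_n = 0.75 × (3×31.23 + 12×42.656) = 454.2 kips.
Block shear: shear path 2×[1.75+4×2.75] = 2×12.75 in, A_gv = 7.9688, A_nv = 2×(12.75 − 4.5×1)×0.3125 = 5.1563 in²; tension across gage: (4.75 − 2×1)×0.3125 = 0.85938 in². R_n = min(0.6×65×5.1563, 0.6×50×7.9688) + 1.0×65×0.85938 = min(201.1, 239.06) + 55.86 = 256.96 kips. φR_n = 0.75 × 256.96 = 192.7 kips.
Tension rupture (net): A_n = (10.6875 − 3×1)×0.3125 = 2.4023 in² (U = 1.0, A_e = A_n). φR_n = 0.75 × 65 × 2.4023 = 117.1 kips.
Governing: min(460.0, 454.2, 192.7, 117.1) = 117.1 kips → net-section rupture.

117.1 kips (net-section rupture governs)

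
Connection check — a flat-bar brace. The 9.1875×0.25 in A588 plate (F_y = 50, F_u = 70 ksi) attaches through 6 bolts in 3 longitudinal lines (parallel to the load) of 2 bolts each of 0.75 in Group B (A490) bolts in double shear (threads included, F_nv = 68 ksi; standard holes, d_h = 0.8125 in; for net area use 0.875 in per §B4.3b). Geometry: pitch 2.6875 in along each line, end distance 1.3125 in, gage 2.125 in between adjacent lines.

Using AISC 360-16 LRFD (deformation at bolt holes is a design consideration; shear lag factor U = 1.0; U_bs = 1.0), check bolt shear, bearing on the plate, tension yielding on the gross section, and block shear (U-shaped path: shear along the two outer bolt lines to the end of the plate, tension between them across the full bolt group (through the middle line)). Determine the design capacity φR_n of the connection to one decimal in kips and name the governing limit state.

75.1 kips (block shear governs)

Bolt shear: A_b = π(0.75)²/4 = 0.44179 in². φR_n = 0.75 × 68 × 0.44179 × 6 × 2 = 270.4 kips.
Bearing (0.25 in plate, F_u = 70 ksi): end bolts L_c = 1.3125 − 0.8125/2 = 0.90625, R_n = min(1.2×0.90625×0.25×70, 2.4×0.75×0.25×70) = 19.031 kips/bolt; interior L_c = 2.6875 − 0.8125 = 1.875, R_n = 31.5 kips/bolt. φR_n = 0.75 × (3×19.031 + 3×31.5) = 113.7 kips.
Tension yield (gross): A_g = 9.1875×0.25 = 2.2969 in². φR_n = 0.90 × 50 × 2.2969 = 103.4 kips.
Block shear: shear path 2×[1.3125+1×2.6875] = 2×4 in, A_gv = 2, A_nv = 2×(4 − 1.5×0.875)×0.25 = 1.3438 in²; tension across gage: (4.25 − 2×0.875)×0.25 = 0.625 in². R_n = min(0.6×70×1.3438, 0.6×50×2) + 1.0×70×0.625 = min(56.44, 60) + 43.75 = 100.19 kips. φR_n = 0.75 × 100.19 = 75.1 kips.
Governing: min(270.4, 113.7, 103.4, 75.1) = 75.1 kips → block shear.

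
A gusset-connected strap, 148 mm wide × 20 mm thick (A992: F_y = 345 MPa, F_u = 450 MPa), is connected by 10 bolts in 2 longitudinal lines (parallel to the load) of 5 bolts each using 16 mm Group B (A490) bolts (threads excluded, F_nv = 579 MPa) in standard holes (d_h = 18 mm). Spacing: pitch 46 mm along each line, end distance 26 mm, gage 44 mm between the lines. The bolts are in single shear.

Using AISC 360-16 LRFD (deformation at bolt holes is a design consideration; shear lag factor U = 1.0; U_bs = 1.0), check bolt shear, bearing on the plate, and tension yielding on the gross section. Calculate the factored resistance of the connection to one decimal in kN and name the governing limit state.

873.1 kN (bolt shear governs)

Bolt shear: A_b = π(16)²/4 = 201.06 mm². φR_n = 0.75 × 579 × 201.06 × 10 × 1 = 873.1 kN.
Bearing (20 mm plate, F_u = 450 MPa): end bolts L_c = 26 − 18/2 = 17, R_n = min(1.2×17×20×450, 2.4×16×20×450) = 183.6 kN/bolt; interior L_c = 46 − 18 = 28, R_n = 302.4 kN/bolt. φR_n = 0.75 × (2×183.6 + 8×302.4) = 2089.8 kN.
Tension yield (gross): A_g = 148×20 = 2960 mm². φR_n = 0.90 × 345 × 2960 = 919.1 kN.
Governing: min(873.1, 2089.8, 919.1) = 873.1 kN → bolt shear.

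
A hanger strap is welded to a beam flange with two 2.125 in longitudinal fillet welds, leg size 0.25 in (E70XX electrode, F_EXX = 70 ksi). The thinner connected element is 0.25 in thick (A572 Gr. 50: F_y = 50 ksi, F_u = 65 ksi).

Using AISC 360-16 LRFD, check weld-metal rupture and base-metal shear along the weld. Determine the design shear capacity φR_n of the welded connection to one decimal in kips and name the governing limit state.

Weld metal: throat = 0.707×0.25 = 0.17675 in, L = 2×2.125 = 4.25 in. φR_n = 0.75 × 0.6 × 70 × 0.17675 × 4.25 = 23.7 kips.
Base metal shear (0.25 in plate): yield φR_n = 1.0×0.6×50×0.25×4.25 = 31.9 kips; rupture φR_n = 0.75×0.6×65×0.25×4.25 = 31.1 kips; take 31.1 kips (rupture).
Governing: min(23.7, 31.1) = 23.7 kips → weld metal.

23.7 kips (weld metal governs)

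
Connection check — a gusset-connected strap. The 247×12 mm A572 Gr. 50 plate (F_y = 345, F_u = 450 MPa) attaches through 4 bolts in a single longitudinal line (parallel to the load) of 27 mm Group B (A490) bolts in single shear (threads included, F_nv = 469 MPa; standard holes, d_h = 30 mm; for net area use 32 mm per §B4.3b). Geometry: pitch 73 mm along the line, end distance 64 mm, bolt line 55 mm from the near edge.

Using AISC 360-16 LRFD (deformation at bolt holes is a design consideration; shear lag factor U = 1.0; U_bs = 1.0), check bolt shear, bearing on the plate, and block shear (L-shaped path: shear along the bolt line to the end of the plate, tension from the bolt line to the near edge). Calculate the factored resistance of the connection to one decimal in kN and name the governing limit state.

Bolt shear: A_b = π(27)²/4 = 572.56 mm². φR_n = 0.75 × 469 × 572.56 × 4 × 1 = 805.6 kN.
Bearing (12 mm plate, F_u = 450 MPa): end bolts L_c = 64 − 30/2 = 49, R_n = min(1.2×49×12×450, 2.4×27×12×450) = 317.52 kN/bolt; interior L_c = 73 − 30 = 43, R_n = 278.64 kN/bolt. φR_n = 0.75 × (1×317.52 + 3×278.64) = 865.1 kN.
Block shear: shear path 1×[64+3×73] = 1×283 mm, A_gv = 3396, A_nv = 1×(283 − 3.5×32)×12 = 2052 mm²; tension to near edge: (55 − 0.5×32)×12 = 468 mm². R_n = min(0.6×450×2052, 0.6×345×3396) + 1.0×450×468 = min(554.04, 702.97) + 210.6 = 764.64 kN. φR_n = 0.75 × 764.64 = 573.5 kN.
Governing: min(805.6, 865.1, 573.5) = 573.5 kN → block shear.

573.5 kN (block shear governs)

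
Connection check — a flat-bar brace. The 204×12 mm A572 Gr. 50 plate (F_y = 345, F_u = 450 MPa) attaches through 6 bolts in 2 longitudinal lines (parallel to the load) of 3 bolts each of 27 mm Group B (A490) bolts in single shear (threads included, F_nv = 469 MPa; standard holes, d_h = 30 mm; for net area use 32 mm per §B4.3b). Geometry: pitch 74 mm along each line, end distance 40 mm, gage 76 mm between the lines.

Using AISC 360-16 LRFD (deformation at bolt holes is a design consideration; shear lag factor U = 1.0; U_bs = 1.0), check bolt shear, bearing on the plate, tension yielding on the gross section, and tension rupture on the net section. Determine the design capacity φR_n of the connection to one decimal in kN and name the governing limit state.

567.0 kN (net-section rupture governs)

Bolt shear: A_b = π(27)²/4 = 572.56 mm². φR_n = 0.75 × 469 × 572.56 × 6 × 1 = 1208.4 kN.
Bearing (12 mm plate, F_u = 450 MPa): end bolts L_c = 40 − 30/2 = 25, R_n = min(1.2×25×12×450, 2.4×27×12×450) = 162 kN/bolt; interior L_c = 74 − 30 = 44, R_n = 285.12 kN/bolt. φR_n = 0.75 × (2×162 + 4×285.12) = 1098.4 kN.
Tension yield (gross): A_g = 204×12 = 2448 mm². φR_n = 0.90 × 345 × 2448 = 760.1 kN.
Tension rupture (net): A_n = (204 − 2×32)×12 = 1680 mm² (U = 1.0, A_e = A_n). φR_n = 0.75 × 450 × 1680 = 567.0 kN.
Governing: min(1208.4, 1098.4, 760.1, 567.0) = 567.0 kN → net-section rupture.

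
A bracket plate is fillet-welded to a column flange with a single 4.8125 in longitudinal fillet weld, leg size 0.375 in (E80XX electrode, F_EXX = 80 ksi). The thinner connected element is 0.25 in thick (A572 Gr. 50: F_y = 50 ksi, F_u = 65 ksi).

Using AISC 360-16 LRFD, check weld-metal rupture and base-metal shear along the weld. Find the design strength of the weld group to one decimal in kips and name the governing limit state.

Weld metal: throat = 0.707×0.375 = 0.26513 in, L = 4.8125 in. φR_n = 0.75 × 0.6 × 80 × 0.26513 × 4.8125 = 45.9 kips.
Base metal shear (0.25 in plate): yield φR_n = 1.0×0.6×50×0.25×4.8125 = 36.1 kips; rupture φR_n = 0.75×0.6×65×0.25×4.8125 = 35.2 kips; take 35.2 kips (rupture).
Governing: min(45.9, 35.2) = 35.2 kips → base-metal shear.

35.2 kips (base-metal shear governs)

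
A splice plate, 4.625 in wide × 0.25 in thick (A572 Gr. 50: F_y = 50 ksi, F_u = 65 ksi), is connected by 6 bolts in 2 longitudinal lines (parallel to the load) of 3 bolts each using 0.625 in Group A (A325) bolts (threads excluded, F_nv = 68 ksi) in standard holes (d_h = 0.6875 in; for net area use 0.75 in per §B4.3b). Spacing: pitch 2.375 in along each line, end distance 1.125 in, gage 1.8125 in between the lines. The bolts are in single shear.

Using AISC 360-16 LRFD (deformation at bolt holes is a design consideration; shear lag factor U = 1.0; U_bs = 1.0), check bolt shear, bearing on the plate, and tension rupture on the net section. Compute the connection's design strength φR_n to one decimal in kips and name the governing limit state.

38.1 kips (net-section rupture governs)

Bolt shear: A_b = π(0.625)²/4 = 0.3068 in². φR_n = 0.75 × 68 × 0.3068 × 6 × 1 = 93.9 kips.
Bearing (0.25 in plate, F_u = 65 ksi): end bolts L_c = 1.125 − 0.6875/2 = 0.78125, R_n = min(1.2×0.78125×0.25×65, 2.4×0.625×0.25×65) = 15.234 kips/bolt; interior L_c = 2.375 − 0.6875 = 1.6875, R_n = 24.375 kips/bolt. φR_n = 0.75 × (2×15.234 + 4×24.375) = 96.0 kips.
Tension rupture (net): A_n = (4.625 − 2×0.75)×0.25 = 0.78125 in² (U = 1.0, A_e = A_n). φR_n = 0.75 × 65 × 0.78125 = 38.1 kips.
Governing: min(93.9, 96.0, 38.1) = 38.1 kips → net-section rupture.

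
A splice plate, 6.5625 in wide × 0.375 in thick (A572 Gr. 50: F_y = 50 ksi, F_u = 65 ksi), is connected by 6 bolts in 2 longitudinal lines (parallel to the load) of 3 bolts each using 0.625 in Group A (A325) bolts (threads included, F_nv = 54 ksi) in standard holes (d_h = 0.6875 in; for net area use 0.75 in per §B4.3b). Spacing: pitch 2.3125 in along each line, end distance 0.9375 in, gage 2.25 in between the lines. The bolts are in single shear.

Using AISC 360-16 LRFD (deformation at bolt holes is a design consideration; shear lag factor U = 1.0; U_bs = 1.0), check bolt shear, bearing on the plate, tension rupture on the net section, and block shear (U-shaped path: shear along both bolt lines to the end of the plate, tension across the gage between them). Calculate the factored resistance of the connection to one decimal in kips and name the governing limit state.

74.6 kips (bolt shear governs)

Bolt shear: A_b = π(0.625)²/4 = 0.3068 in². φR_n = 0.75 × 54 × 0.3068 × 6 × 1 = 74.6 kips.
Bearing (0.375 in plate, F_u = 65 ksi): end bolts L_c = 0.9375 − 0.6875/2 = 0.59375, R_n = min(1.2×0.59375×0.375×65, 2.4×0.625×0.375×65) = 17.367 kips/bolt; interior L_c = 2.3125 − 0.6875 = 1.625, R_n = 36.563 kips/bolt. φR_n = 0.75 × (2×17.367 + 4×36.563) = 135.7 kips.
Tension rupture (net): A_n = (6.5625 − 2×0.75)×0.375 = 1.8984 in² (U = 1.0, A_e = A_n). φR_n = 0.75 × 65 × 1.8984 = 92.5 kips.
Block shear: shear path 2×[0.9375+2×2.3125] = 2×5.5625 in, A_gv = 4.1719, A_nv = 2×(5.5625 − 2.5×0.75)×0.375 = 2.7656 in²; tension across gage: (2.25 − 1×0.75)×0.375 = 0.5625 in². R_n = min(0.6×65×2.7656, 0.6×50×4.1719) + 1.0×65×0.5625 = min(107.86, 125.16) + 36.563 = 144.42 kips. φR_n = 0.75 × 144.42 = 108.3 kips.
Governing: min(74.6, 135.7, 92.5, 108.3) = 74.6 kips → bolt shear.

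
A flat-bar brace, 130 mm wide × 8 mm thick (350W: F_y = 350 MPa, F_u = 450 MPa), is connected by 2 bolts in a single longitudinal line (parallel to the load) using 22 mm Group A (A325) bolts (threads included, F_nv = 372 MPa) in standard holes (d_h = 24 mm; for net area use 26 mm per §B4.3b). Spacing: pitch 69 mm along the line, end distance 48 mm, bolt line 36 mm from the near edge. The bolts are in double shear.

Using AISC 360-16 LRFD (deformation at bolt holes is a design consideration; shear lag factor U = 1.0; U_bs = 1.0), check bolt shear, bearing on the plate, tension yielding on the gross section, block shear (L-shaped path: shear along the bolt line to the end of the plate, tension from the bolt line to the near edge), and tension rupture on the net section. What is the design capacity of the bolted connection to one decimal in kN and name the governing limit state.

Bolt shear: A_b = π(22)²/4 = 380.13 mm². φR_n = 0.75 × 372 × 380.13 × 2 × 2 = 424.2 kN.
Bearing (8 mm plate, F_u = 450 MPa): end bolts L_c = 48 − 24/2 = 36, R_n = min(1.2×36×8×450, 2.4×22×8×450) = 155.52 kN/bolt; interior L_c = 69 − 24 = 45, R_n = 190.08 kN/bolt. φR_n = 0.75 × (1×155.52 + 1×190.08) = 259.2 kN.
Tension yield (gross): A_g = 130×8 = 1040 mm². φR_n = 0.90 × 350 × 1040 = 327.6 kN.
Block shear: shear path 1×[48+1×69] = 1×117 mm, A_gv = 936, A_nv = 1×(117 − 1.5×26)×8 = 624 mm²; tension to near edge: (36 − 0.5×26)×8 = 184 mm². R_n = min(0.6×450×624, 0.6×350×936) + 1.0×450×184 = min(168.48, 196.56) + 82.8 = 251.28 kN. φR_n = 0.75 × 251.28 = 188.5 kN.
Tension rupture (net): A_n = (130 − 1×26)×8 = 832 mm² (U = 1.0, A_e = A_n). φR_n = 0.75 × 450 × 832 = 280.8 kN.
Governing: min(424.2, 259.2, 327.6, 188.5, 280.8) = 188.5 kN → block shear.

188.5 kN (block shear governs)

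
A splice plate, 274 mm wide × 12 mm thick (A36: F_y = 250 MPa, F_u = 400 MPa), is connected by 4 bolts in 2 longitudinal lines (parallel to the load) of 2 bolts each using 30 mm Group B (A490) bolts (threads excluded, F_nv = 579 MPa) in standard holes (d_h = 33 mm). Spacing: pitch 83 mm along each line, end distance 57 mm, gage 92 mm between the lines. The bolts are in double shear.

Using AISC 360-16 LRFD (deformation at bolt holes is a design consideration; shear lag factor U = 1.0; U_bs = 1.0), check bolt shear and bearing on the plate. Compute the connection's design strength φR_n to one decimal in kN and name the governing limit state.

Bolt shear: A_b = π(30)²/4 = 706.86 mm². φR_n = 0.75 × 579 × 706.86 × 4 × 2 = 2455.6 kN.
Bearing (12 mm plate, F_u = 400 MPa): end bolts L_c = 57 − 33/2 = 40.5, R_n = min(1.2×40.5×12×400, 2.4×30×12×400) = 233.28 kN/bolt; interior L_c = 83 − 33 = 50, R_n = 288 kN/bolt. φR_n = 0.75 × (2×233.28 + 2×288) = 781.9 kN.
Governing: min(2455.6, 781.9) = 781.9 kN → bearing.

781.9 kN (bearing governs)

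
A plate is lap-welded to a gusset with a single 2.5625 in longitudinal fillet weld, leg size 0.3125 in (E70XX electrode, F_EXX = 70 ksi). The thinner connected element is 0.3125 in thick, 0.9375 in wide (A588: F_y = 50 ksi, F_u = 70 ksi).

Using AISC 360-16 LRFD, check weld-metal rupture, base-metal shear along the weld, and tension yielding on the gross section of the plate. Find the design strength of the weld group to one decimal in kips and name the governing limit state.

Weld metal: throat = 0.707×0.3125 = 0.22094 in, L = 2.5625 in. φR_n = 0.75 × 0.6 × 70 × 0.22094 × 2.5625 = 17.8 kips.
Base metal shear (0.3125 in plate): yield φR_n = 1.0×0.6×50×0.3125×2.5625 = 24.0 kips; rupture φR_n = 0.75×0.6×70×0.3125×2.5625 = 25.2 kips; take 24.0 kips (yield).
Tension yield (gross): A_g = 0.9375×0.3125 = 0.29297 in². φR_n = 0.90 × 50 × 0.29297 = 13.2 kips.
Governing: min(17.8, 24.0, 13.2) = 13.2 kips → gross-section yield.

13.2 kips (gross-section yield governs)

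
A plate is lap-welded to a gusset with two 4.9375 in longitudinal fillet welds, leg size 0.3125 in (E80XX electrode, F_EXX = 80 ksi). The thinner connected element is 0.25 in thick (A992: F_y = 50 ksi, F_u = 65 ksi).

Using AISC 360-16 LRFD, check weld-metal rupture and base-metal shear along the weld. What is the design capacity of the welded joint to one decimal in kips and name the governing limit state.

72.2 kips (base-metal shear governs)

Weld metal: throat = 0.707×0.3125 = 0.22094 in, L = 2×4.9375 = 9.875 in. φR_n = 0.75 × 0.6 × 80 × 0.22094 × 9.875 = 78.5 kips.
Base metal shear (0.25 in plate): yield φR_n = 1.0×0.6×50×0.25×9.875 = 74.1 kips; rupture φR_n = 0.75×0.6×65×0.25×9.875 = 72.2 kips; take 72.2 kips (rupture).
Governing: min(78.5, 72.2) = 72.2 kips → base-metal shear.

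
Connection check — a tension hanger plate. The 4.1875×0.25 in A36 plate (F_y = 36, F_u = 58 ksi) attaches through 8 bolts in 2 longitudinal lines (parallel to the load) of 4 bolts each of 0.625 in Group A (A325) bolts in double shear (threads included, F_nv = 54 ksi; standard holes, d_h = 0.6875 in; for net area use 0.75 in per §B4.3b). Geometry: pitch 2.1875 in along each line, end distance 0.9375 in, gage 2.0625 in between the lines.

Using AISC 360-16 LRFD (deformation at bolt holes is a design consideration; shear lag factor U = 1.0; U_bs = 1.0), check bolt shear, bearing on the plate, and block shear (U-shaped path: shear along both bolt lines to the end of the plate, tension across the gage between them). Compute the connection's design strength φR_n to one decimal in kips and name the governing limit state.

Bolt shear: A_b = π(0.625)²/4 = 0.3068 in². φR_n = 0.75 × 54 × 0.3068 × 8 × 2 = 198.8 kips.
Bearing (0.25 in plate, F_u = 58 ksi): end bolts L_c = 0.9375 − 0.6875/2 = 0.59375, R_n = min(1.2×0.59375×0.25×58, 2.4×0.625×0.25×58) = 10.331 kips/bolt; interior L_c = 2.1875 − 0.6875 = 1.5, R_n = 21.75 kips/bolt. φR_n = 0.75 × (2×10.331 + 6×21.75) = 113.4 kips.
Block shear: shear path 2×[0.9375+3×2.1875] = 2×7.5 in, A_gv = 3.75, A_nv = 2×(7.5 − 3.5×0.75)×0.25 = 2.4375 in²; tension across gage: (2.0625 − 1×0.75)×0.25 = 0.32813 in². R_n = min(0.6×58×2.4375, 0.6×36×3.75) + 1.0×58×0.32813 = min(84.825, 81) + 19.032 = 100.03 kips. φR_n = 0.75 × 100.03 = 75.0 kips.
Governing: min(198.8, 113.4, 75.0) = 75.0 kips → block shear.

75.0 kips (block shear governs)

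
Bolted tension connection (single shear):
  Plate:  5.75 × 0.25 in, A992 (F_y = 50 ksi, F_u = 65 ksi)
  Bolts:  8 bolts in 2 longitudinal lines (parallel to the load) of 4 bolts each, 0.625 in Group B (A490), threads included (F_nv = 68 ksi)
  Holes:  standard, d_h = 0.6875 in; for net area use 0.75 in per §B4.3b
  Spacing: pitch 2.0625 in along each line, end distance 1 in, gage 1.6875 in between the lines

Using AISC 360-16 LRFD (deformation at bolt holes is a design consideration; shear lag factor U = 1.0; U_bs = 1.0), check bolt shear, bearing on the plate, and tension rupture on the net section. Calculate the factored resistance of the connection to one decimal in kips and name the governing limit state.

51.8 kips (net-section rupture governs)

Bolt shear: A_b = π(0.625)²/4 = 0.3068 in². φR_n = 0.75 × 68 × 0.3068 × 8 × 1 = 125.2 kips.
Bearing (0.25 in plate, F_u = 65 ksi): end bolts L_c = 1 − 0.6875/2 = 0.65625, R_n = min(1.2×0.65625×0.25×65, 2.4×0.625×0.25×65) = 12.797 kips/bolt; interior L_c = 2.0625 − 0.6875 = 1.375, R_n = 24.375 kips/bolt. φR_n = 0.75 × (2×12.797 + 6×24.375) = 128.9 kips.
Tension rupture (net): A_n = (5.75 − 2×0.75)×0.25 = 1.0625 in² (U = 1.0, A_e = A_n). φR_n = 0.75 × 65 × 1.0625 = 51.8 kips.
Governing: min(125.2, 128.9, 51.8) = 51.8 kips → net-section rupture.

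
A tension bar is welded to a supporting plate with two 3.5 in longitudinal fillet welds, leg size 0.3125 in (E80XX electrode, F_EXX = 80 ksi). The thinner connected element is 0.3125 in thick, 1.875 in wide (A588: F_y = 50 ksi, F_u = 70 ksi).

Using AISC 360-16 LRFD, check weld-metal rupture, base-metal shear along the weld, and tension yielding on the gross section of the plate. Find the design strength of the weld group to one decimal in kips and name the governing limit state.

Weld metal: throat = 0.707×0.3125 = 0.22094 in, L = 2×3.5 = 7 in. φR_n = 0.75 × 0.6 × 80 × 0.22094 × 7 = 55.7 kips.
Base metal shear (0.3125 in plate): yield φR_n = 1.0×0.6×50×0.3125×7 = 65.6 kips; rupture φR_n = 0.75×0.6×70×0.3125×7 = 68.9 kips; take 65.6 kips (yield).
Tension yield (gross): A_g = 1.875×0.3125 = 0.58594 in². φR_n = 0.90 × 50 × 0.58594 = 26.4 kips.
Governing: min(55.7, 65.6, 26.4) = 26.4 kips → gross-section yield.

26.4 kips (gross-section yield governs)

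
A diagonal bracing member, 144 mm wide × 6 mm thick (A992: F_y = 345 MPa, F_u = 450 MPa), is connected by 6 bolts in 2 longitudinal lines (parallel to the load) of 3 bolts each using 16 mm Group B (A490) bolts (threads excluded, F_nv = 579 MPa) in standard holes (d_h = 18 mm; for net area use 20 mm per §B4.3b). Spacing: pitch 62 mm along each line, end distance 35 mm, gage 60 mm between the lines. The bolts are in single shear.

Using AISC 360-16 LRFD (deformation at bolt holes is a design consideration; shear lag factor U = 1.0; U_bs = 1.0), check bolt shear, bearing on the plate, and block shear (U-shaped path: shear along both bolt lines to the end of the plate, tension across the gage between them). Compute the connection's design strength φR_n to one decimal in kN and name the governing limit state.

Bolt shear: A_b = π(16)²/4 = 201.06 mm². φR_n = 0.75 × 579 × 201.06 × 6 × 1 = 523.9 kN.
Bearing (6 mm plate, F_u = 450 MPa): end bolts L_c = 35 − 18/2 = 26, R_n = min(1.2×26×6×450, 2.4×16×6×450) = 84.24 kN/bolt; interior L_c = 62 − 18 = 44, R_n = 103.68 kN/bolt. φR_n = 0.75 × (2×84.24 + 4×103.68) = 437.4 kN.
Block shear: shear path 2×[35+2×62] = 2×159 mm, A_gv = 1908, A_nv = 2×(159 − 2.5×20)×6 = 1308 mm²; tension across gage: (60 − 1×20)×6 = 240 mm². R_n = min(0.6×450×1308, 0.6×345×1908) + 1.0×450×240 = min(353.16, 394.96) + 108 = 461.16 kN. φR_n = 0.75 × 461.16 = 345.9 kN.
Governing: min(523.9, 437.4, 345.9) = 345.9 kN → block shear.

345.9 kN (block shear governs)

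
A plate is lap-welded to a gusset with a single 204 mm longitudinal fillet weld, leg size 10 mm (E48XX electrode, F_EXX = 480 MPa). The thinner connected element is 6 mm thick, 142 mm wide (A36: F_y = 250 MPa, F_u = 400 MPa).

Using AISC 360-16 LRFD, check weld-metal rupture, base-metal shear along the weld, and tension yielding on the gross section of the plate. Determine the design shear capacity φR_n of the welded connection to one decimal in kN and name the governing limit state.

Weld metal: throat = 0.707×10 = 7.07 mm, L = 204 mm. φR_n = 0.75 × 0.6 × 480 × 7.07 × 204 = 311.5 kN.
Base metal shear (6 mm plate): yield φR_n = 1.0×0.6×250×6×204 = 183.6 kN; rupture φR_n = 0.75×0.6×400×6×204 = 220.3 kN; take 183.6 kN (yield).
Tension yield (gross): A_g = 142×6 = 852 mm². φR_n = 0.90 × 250 × 852 = 191.7 kN.
Governing: min(311.5, 183.6, 191.7) = 183.6 kN → base-metal shear.

183.6 kN (base-metal shear governs)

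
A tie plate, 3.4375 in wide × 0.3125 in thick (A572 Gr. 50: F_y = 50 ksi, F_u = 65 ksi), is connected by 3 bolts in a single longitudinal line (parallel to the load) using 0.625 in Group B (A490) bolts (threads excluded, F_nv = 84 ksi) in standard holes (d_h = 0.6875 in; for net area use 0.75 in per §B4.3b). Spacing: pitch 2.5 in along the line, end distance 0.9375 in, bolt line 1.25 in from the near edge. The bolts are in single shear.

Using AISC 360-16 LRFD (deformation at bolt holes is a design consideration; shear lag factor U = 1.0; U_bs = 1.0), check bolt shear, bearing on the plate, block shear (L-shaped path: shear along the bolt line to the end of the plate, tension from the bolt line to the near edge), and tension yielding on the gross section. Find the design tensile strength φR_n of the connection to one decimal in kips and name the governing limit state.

48.3 kips (gross-section yield governs)

Bolt shear: A_b = π(0.625)²/4 = 0.3068 in². φR_n = 0.75 × 84 × 0.3068 × 3 × 1 = 58.0 kips.
Bearing (0.3125 in plate, F_u = 65 ksi): end bolts L_c = 0.9375 − 0.6875/2 = 0.59375, R_n = min(1.2×0.59375×0.3125×65, 2.4×0.625×0.3125×65) = 14.473 kips/bolt; interior L_c = 2.5 − 0.6875 = 1.8125, R_n = 30.469 kips/bolt. φR_n = 0.75 × (1×14.473 + 2×30.469) = 56.6 kips.
Block shear: shear path 1×[0.9375+2×2.5] = 1×5.9375 in, A_gv = 1.8555, A_nv = 1×(5.9375 − 2.5×0.75)×0.3125 = 1.2695 in²; tension to near edge: (1.25 − 0.5×0.75)×0.3125 = 0.27344 in². R_n = min(0.6×65×1.2695, 0.6×50×1.8555) + 1.0×65×0.27344 = min(49.511, 55.665) + 17.774 = 67.285 kips. φR_n = 0.75 × 67.285 = 50.5 kips.
Tension yield (gross): A_g = 3.4375×0.3125 = 1.0742 in². φR_n = 0.90 × 50 × 1.0742 = 48.3 kips.
Governing: min(58.0, 56.6, 50.5, 48.3) = 48.3 kips → gross-section yield.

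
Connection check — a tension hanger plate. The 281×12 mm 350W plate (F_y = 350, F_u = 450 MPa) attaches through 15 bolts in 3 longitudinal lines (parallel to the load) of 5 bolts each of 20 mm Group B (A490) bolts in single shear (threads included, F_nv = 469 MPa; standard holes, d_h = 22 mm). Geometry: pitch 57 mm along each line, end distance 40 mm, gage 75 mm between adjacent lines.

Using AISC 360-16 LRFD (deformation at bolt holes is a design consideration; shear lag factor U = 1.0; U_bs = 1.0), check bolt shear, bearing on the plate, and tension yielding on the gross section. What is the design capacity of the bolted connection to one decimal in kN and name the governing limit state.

1062.2 kN (gross-section yield governs)

Bolt shear: A_b = π(20)²/4 = 314.16 mm². φR_n = 0.75 × 469 × 314.16 × 15 × 1 = 1657.6 kN.
Bearing (12 mm plate, F_u = 450 MPa): end bolts L_c = 40 − 22/2 = 29, R_n = min(1.2×29×12×450, 2.4×20×12×450) = 187.92 kN/bolt; interior L_c = 57 − 22 = 35, R_n = 226.8 kN/bolt. φR_n = 0.75 × (3×187.92 + 12×226.8) = 2464.0 kN.
Tension yield (gross): A_g = 281×12 = 3372 mm². φR_n = 0.90 × 350 × 3372 = 1062.2 kN.
Governing: min(1657.6, 2464.0, 1062.2) = 1062.2 kN → gross-section yield.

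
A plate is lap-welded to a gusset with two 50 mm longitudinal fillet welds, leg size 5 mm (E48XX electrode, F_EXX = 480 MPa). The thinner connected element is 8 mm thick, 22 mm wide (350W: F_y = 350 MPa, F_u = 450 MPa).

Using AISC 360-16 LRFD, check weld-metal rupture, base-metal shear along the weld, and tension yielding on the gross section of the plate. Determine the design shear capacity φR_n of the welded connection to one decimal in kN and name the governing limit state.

55.4 kN (gross-section yield governs)

Weld metal: throat = 0.707×5 = 3.535 mm, L = 2×50 = 100 mm. φR_n = 0.75 × 0.6 × 480 × 3.535 × 100 = 76.4 kN.
Base metal shear (8 mm plate): yield φR_n = 1.0×0.6×350×8×100 = 168.0 kN; rupture φR_n = 0.75×0.6×450×8×100 = 162.0 kN; take 162.0 kN (rupture).
Tension yield (gross): A_g = 22×8 = 176 mm². φR_n = 0.90 × 350 × 176 = 55.4 kN.
Governing: min(76.4, 162.0, 55.4) = 55.4 kN → gross-section yield.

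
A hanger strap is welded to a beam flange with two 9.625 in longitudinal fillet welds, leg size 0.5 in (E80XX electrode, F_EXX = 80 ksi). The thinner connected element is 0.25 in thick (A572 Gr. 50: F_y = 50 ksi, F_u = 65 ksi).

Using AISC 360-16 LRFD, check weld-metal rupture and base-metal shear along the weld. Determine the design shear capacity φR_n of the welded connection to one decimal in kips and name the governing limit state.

140.8 kips (base-metal shear governs)

Weld metal: throat = 0.707×0.5 = 0.3535 in, L = 2×9.625 = 19.25 in. φR_n = 0.75 × 0.6 × 80 × 0.3535 × 19.25 = 245.0 kips.
Base metal shear (0.25 in plate): yield φR_n = 1.0×0.6×50×0.25×19.25 = 144.4 kips; rupture φR_n = 0.75×0.6×65×0.25×19.25 = 140.8 kips; take 140.8 kips (rupture).
Governing: min(245.0, 140.8) = 140.8 kips → base-metal shear.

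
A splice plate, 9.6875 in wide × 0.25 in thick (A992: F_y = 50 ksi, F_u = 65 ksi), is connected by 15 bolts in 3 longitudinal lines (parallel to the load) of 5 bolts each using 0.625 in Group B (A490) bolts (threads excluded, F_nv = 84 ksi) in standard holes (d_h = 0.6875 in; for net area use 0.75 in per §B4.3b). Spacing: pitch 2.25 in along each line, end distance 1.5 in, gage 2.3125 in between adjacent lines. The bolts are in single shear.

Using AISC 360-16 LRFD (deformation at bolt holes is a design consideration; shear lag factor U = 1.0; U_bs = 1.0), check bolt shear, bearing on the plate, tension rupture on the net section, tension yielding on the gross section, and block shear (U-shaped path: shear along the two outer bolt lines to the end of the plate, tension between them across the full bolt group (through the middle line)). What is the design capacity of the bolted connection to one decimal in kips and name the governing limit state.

90.6 kips (net-section rupture governs)

Bolt shear: A_b = π(0.625)²/4 = 0.3068 in². φR_n = 0.75 × 84 × 0.3068 × 15 × 1 = 289.9 kips.
Bearing (0.25 in plate, F_u = 65 ksi): end bolts L_c = 1.5 − 0.6875/2 = 1.15625, R_n = min(1.2×1.15625×0.25×65, 2.4×0.625×0.25×65) = 22.547 kips/bolt; interior L_c = 2.25 − 0.6875 = 1.5625, R_n = 24.375 kips/bolt. φR_n = 0.75 × (3×22.547 + 12×24.375) = 270.1 kips.
Tension rupture (net): A_n = (9.6875 − 3×0.75)×0.25 = 1.8594 in² (U = 1.0, A_e = A_n). φR_n = 0.75 × 65 × 1.8594 = 90.6 kips.
Tension yield (gross): A_g = 9.6875×0.25 = 2.4219 in². φR_n = 0.90 × 50 × 2.4219 = 109.0 kips.
Block shear: shear path 2×[1.5+4×2.25] = 2×10.5 in, A_gv = 5.25, A_nv = 2×(10.5 − 4.5×0.75)×0.25 = 3.5625 in²; tension across gage: (4.625 − 2×0.75)×0.25 = 0.78125 in². R_n = min(0.6×65×3.5625, 0.6×50×5.25) + 1.0×65×0.78125 = min(138.94, 157.5) + 50.781 = 189.72 kips. φR_n = 0.75 × 189.72 = 142.3 kips.
Governing: min(289.9, 270.1, 90.6, 109.0, 142.3) = 90.6 kips → net-section rupture.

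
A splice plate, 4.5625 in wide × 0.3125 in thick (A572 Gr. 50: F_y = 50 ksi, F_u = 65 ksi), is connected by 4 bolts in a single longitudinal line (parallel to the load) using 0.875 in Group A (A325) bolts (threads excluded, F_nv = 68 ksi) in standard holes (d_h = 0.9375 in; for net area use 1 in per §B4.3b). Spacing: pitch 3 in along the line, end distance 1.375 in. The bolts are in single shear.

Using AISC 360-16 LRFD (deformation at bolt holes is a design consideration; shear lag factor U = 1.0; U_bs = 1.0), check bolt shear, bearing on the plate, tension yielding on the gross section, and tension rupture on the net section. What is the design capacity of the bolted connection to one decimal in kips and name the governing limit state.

54.3 kips (net-section rupture governs)

Bolt shear: A_b = π(0.875)²/4 = 0.60132 in². φR_n = 0.75 × 68 × 0.60132 × 4 × 1 = 122.7 kips.
Bearing (0.3125 in plate, F_u = 65 ksi): end bolts L_c = 1.375 − 0.9375/2 = 0.90625, R_n = min(1.2×0.90625×0.3125×65, 2.4×0.875×0.3125×65) = 22.09 kips/bolt; interior L_c = 3 − 0.9375 = 2.0625, R_n = 42.656 kips/bolt. φR_n = 0.75 × (1×22.09 + 3×42.656) = 112.5 kips.
Tension yield (gross): A_g = 4.5625×0.3125 = 1.4258 in². φR_n = 0.90 × 50 × 1.4258 = 64.2 kips.
Tension rupture (net): A_n = (4.5625 − 1×1)×0.3125 = 1.1133 in² (U = 1.0, A_e = A_n). φR_n = 0.75 × 65 × 1.1133 = 54.3 kips.
Governing: min(122.7, 112.5, 64.2, 54.3) = 54.3 kips → net-section rupture.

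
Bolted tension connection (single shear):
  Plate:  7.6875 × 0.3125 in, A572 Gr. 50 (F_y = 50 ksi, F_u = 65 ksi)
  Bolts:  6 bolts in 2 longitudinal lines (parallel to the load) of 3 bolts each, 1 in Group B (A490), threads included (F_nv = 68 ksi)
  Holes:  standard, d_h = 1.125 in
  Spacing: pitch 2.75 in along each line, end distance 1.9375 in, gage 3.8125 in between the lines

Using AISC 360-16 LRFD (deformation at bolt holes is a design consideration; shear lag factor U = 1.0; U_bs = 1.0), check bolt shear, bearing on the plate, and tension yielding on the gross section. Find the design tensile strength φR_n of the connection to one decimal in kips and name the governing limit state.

108.1 kips (gross-section yield governs)

Bolt shear: A_b = π(1)²/4 = 0.7854 in². φR_n = 0.75 × 68 × 0.7854 × 6 × 1 = 240.3 kips.
Bearing (0.3125 in plate, F_u = 65 ksi): end bolts L_c = 1.9375 − 1.125/2 = 1.375, R_n = min(1.2×1.375×0.3125×65, 2.4×1×0.3125×65) = 33.516 kips/bolt; interior L_c = 2.75 − 1.125 = 1.625, R_n = 39.609 kips/bolt. φR_n = 0.75 × (2×33.516 + 4×39.609) = 169.1 kips.
Tension yield (gross): A_g = 7.6875×0.3125 = 2.4023 in². φR_n = 0.90 × 50 × 2.4023 = 108.1 kips.
Governing: min(240.3, 169.1, 108.1) = 108.1 kips → gross-section yield.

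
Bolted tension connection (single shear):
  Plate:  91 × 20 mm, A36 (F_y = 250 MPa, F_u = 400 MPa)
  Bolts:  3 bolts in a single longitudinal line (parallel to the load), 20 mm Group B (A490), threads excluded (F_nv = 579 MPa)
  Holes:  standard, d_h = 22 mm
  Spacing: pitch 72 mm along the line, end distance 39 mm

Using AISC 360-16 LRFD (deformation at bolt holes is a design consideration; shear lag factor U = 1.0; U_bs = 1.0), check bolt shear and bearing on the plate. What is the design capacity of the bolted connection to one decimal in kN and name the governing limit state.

Bolt shear: A_b = π(20)²/4 = 314.16 mm². φR_n = 0.75 × 579 × 314.16 × 3 × 1 = 409.3 kN.
Bearing (20 mm plate, F_u = 400 MPa): end bolts L_c = 39 − 22/2 = 28, R_n = min(1.2×28×20×400, 2.4×20×20×400) = 268.8 kN/bolt; interior L_c = 72 − 22 = 50, R_n = 384 kN/bolt. φR_n = 0.75 × (1×268.8 + 2×384) = 777.6 kN.
Governing: min(409.3, 777.6) = 409.3 kN → bolt shear.

409.3 kN (bolt shear governs)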